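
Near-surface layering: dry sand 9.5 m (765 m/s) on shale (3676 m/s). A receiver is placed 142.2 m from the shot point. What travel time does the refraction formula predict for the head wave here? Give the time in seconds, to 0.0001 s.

0.0630 s

θ_c = arcsin(V₁/V₂) = arcsin(765/3676) = 12.01°, cos θ_c = 0.9781.
Intercept time tᵢ = 2h cos θ_c / V₁ = 2·9.5·0.9781/765 = 0.02429 s.
t = x/V₂ + tᵢ = 142.2/3676 + 0.02429 = 0.06298 s.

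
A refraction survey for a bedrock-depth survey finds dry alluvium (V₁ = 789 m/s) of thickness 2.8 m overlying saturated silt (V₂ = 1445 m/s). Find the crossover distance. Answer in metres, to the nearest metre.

x_cross = 2h·√((V₂+V₁)/(V₂−V₁)).
(V₂+V₁)/(V₂−V₁) = (1445+789)/(1445−789) = 3.4055; √ = 1.8454.
x_cross = 2·2.8·1.8454 = 10.33 m.

10 m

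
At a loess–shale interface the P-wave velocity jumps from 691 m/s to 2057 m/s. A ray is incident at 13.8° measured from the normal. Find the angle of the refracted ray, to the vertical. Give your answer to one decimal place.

45.2°

Snell's law: sin θ₂ = (V₂/V₁)·sin θ₁ = (2057/691)·sin 13.8° = 0.7101.
θ₂ = arcsin 0.7101 = 45.24° from the normal.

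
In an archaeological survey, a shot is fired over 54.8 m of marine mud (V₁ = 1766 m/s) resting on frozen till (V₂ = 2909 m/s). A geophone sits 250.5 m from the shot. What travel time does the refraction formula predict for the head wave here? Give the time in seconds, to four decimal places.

0.1354 s

t = x/V₂ + 2h·√(V₂²−V₁²)/(V₁V₂).
√(V₂²−V₁²) = √(2909²−1766²) = 2311.6 m/s; delay term = 2·54.8·2311.6/(1766·2909) = 0.04932 s.
t = 250.5/2909 + 0.04932 = 0.13543 s.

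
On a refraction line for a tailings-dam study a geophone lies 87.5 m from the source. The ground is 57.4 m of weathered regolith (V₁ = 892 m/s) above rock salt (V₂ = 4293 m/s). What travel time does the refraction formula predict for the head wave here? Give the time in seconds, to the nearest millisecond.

t = x/V₂ + 2h·√(V₂²−V₁²)/(V₁V₂).
√(V₂²−V₁²) = √(4293²−892²) = 4199.3 m/s; delay term = 2·57.4·4199.3/(892·4293) = 0.12589 s.
t = 87.5/4293 + 0.12589 = 0.14627 s.

0.146 s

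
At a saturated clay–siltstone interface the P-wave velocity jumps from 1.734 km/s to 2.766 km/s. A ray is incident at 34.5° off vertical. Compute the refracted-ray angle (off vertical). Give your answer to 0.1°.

sin θ₁/V₁ = sin θ₂/V₂ ⇒ sin θ₂ = 2.766·sin 34.5°/1.734 = 2.766·0.5664/1.734 = 0.9035.
θ₂ = sin⁻¹(0.9035) = 64.62° (from vertical).

64.6°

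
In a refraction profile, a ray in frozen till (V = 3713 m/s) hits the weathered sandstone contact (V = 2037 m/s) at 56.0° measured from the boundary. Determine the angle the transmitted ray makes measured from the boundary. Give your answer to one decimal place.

72.1°

Angle from the normal: 90° − 56.0° = 34.0°.
sin θ₁/V₁ = sin θ₂/V₂ ⇒ sin θ₂ = 2037·sin 34.0°/3713 = 2037·0.5592/3713 = 0.3068.
θ₂ = sin⁻¹(0.3068) = 17.87° (from vertical).
From the interface: 90° − 17.87° = 72.13°.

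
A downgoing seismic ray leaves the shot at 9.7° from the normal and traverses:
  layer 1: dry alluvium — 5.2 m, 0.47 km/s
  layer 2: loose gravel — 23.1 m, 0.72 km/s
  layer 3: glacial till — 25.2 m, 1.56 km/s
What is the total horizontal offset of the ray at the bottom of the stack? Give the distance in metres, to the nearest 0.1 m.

Apply Snell's law at each interface; in layer i the horizontal offset is hᵢ·tan θᵢ.
Layer 1: θ = 9.70°; offset = 5.2·tan 9.70° = 0.889 m.
Layer 2: sin θ = 0.72·sin 9.7°/0.47 = 0.2581, θ = 14.96°; offset = 23.1·tan 14.96° = 6.171 m.
Layer 3: sin θ = 1.56·sin 9.7°/0.47 = 0.5592, θ = 34.00°; offset = 25.2·tan 34.00° = 17.000 m.
Total horizontal offset = 24.060 m.

24.1 m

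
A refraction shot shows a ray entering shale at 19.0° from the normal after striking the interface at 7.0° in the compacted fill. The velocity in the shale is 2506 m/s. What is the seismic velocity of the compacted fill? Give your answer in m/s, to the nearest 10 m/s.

940 m/s

sin 7.0° = 0.1219; sin 19.0° = 0.3256.
V₁ = V₂·(sin θ₁/sin θ₂) = 2506·(0.1219/0.3256) = 938.07 m/s.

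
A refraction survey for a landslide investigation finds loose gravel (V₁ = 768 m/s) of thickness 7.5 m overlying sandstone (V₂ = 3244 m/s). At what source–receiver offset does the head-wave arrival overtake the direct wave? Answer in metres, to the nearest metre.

19 m

x_cross = 2h·√((V₂+V₁)/(V₂−V₁)).
(V₂+V₁)/(V₂−V₁) = (3244+768)/(3244−768) = 1.6204; √ = 1.2729.
x_cross = 2·7.5·1.2729 = 19.09 m.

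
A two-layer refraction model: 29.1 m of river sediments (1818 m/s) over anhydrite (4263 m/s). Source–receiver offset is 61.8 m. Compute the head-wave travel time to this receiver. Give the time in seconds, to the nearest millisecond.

0.043 s

t = x/V₂ + 2h·√(V₂²−V₁²)/(V₁V₂).
√(V₂²−V₁²) = √(4263²−1818²) = 3855.9 m/s; delay term = 2·29.1·3855.9/(1818·4263) = 0.02896 s.
t = 61.8/4263 + 0.02896 = 0.04345 s.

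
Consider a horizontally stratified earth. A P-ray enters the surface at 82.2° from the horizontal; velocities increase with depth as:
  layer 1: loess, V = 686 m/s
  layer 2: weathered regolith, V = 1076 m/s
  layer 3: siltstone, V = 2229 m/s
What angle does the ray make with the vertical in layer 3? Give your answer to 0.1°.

From the normal: θ₁ = 90° − 82.2° = 7.8°.
Snell's law across each interface conserves sin θ / V, so sin θ_3 = V_3·sin θ₁/V₁.
sin θ_3 = 2229 × sin 7.8° / 686 = 0.4410.
θ_3 = 26.17° from the vertical.

26.2°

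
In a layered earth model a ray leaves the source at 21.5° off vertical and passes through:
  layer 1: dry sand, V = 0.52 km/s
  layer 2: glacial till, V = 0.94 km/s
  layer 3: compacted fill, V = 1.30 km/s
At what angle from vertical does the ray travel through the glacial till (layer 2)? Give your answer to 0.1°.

Snell's law across each interface conserves sin θ / V, so sin θ_2 = V_2·sin θ₁/V₁.
sin θ_2 = 0.94 × sin 21.5° / 0.52 = 0.6625.
θ_2 = 41.49° from the vertical.

41.5°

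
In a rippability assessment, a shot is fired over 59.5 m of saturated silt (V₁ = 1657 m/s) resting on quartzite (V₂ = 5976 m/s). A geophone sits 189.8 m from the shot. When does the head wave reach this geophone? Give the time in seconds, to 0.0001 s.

θ_c = arcsin(V₁/V₂) = arcsin(1657/5976) = 16.10°, cos θ_c = 0.9608.
Intercept time tᵢ = 2h cos θ_c / V₁ = 2·59.5·0.9608/1657 = 0.06900 s.
t = x/V₂ + tᵢ = 189.8/5976 + 0.06900 = 0.10076 s.

0.1008 s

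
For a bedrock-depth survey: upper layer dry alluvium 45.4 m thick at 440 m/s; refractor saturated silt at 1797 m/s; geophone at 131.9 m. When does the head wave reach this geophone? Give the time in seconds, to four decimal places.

t = x/V₂ + 2h·√(V₂²−V₁²)/(V₁V₂).
√(V₂²−V₁²) = √(1797²−440²) = 1742.3 m/s; delay term = 2·45.4·1742.3/(440·1797) = 0.20008 s.
t = 131.9/1797 + 0.20008 = 0.27348 s.

0.2735 s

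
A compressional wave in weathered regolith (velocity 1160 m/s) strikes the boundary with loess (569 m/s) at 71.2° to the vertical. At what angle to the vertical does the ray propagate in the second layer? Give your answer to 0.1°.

27.7°

Snell's law: sin θ₂ = (V₂/V₁)·sin θ₁ = (569/1160)·sin 71.2° = 0.4643.
θ₂ = sin⁻¹(0.4643) = 27.67° (from vertical).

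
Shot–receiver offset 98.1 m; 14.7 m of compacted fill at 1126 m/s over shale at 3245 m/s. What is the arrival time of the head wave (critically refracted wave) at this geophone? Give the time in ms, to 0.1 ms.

54.7 ms

t = x/V₂ + 2h·√(V₂²−V₁²)/(V₁V₂).
√(V₂²−V₁²) = √(3245²−1126²) = 3043.4 m/s; delay term = 2·14.7·3043.4/(1126·3245) = 0.02449 s.
t = 98.1/3245 + 0.02449 = 0.05472 s.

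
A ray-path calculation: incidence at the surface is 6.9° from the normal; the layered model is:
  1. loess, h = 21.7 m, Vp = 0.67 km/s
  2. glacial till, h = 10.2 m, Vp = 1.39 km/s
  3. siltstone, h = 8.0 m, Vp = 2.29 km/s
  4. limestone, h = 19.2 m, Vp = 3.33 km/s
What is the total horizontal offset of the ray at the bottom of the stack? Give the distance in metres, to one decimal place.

Ray parameter p = sin 6.9° / 0.67 km/s = 1.7931e-01 s/km.
Layer 1: θ = 6.90°; offset = 21.7·tan 6.90° = 2.626 m.
Layer 2: sin θ = p·1.39 = 0.2492 → θ = 14.43°; offset = 10.2·tan 14.43° = 2.625 m.
Layer 3: sin θ = p·2.29 = 0.4106 → θ = 24.24°; offset = 8.0·tan 24.24° = 3.603 m.
Layer 4: sin θ = p·3.33 = 0.5971 → θ = 36.66°; offset = 19.2·tan 36.66° = 14.292 m.
Summing the layer offsets gives 23.145 m.

23.1 m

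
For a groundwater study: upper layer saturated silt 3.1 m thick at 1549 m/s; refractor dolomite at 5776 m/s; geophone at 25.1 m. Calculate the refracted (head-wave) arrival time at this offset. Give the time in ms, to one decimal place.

8.2 ms

θ_c = arcsin(V₁/V₂) = arcsin(1549/5776) = 15.56°, cos θ_c = 0.9634.
Intercept time tᵢ = 2h cos θ_c / V₁ = 2·3.1·0.9634/1549 = 0.00386 s.
t = x/V₂ + tᵢ = 25.1/5776 + 0.00386 = 0.00820 s.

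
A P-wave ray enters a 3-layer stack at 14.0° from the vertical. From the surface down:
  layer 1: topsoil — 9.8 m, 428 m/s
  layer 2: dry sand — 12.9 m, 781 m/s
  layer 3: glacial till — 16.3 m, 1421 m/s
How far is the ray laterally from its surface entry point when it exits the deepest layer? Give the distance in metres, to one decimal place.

Ray parameter p = sin 14.0° / 428 m/s = 5.6524e-04 s/m.
Layer 1: θ = 14.00°; offset = 9.8·tan 14.00° = 2.443 m.
Layer 2: sin θ = p·781 = 0.4415 → θ = 26.20°; offset = 12.9·tan 26.20° = 6.347 m.
Layer 3: sin θ = p·1421 = 0.8032 → θ = 53.44°; offset = 16.3·tan 53.44° = 21.978 m.
Σ offsets = 30.768 m.

30.8 m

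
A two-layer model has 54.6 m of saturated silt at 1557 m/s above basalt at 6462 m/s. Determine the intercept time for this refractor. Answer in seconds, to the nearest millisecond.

θ_c = arcsin(V₁/V₂) = arcsin(1557/6462) = 13.94°; cos θ_c = 0.9705.
tᵢ = 2h·cos θ_c / V₁ = 2·54.6·0.9705 / 1557 = 0.06807 s.

0.068 s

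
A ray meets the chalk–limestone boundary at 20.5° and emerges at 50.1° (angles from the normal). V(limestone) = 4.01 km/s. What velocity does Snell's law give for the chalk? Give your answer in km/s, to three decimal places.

Snell's law: sin 20.5°/V₁ = sin 50.1°/V₂.
V₁ = V₂·sin 20.5°/sin 50.1° = 4.01 × 0.4565 = 1.831 km/s.

1.831 km/s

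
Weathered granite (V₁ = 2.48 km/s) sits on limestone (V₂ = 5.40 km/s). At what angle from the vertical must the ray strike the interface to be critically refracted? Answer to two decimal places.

Critical incidence: sin θ_c = V₁/V₂ = 2.48/5.40 = 0.4593.
θ_c = arcsin 0.4593 = 27.34°.

27.34°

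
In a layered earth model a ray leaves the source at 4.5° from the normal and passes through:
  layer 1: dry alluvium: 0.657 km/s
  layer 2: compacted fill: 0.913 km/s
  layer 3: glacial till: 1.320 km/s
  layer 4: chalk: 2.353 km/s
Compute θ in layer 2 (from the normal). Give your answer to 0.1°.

Ray parameter p = sin 4.5° / 0.657 = 1.1942e-01 s/km.
sin θ_2 = p·V_2 = 1.1942e-01 × 0.913 = 0.1090.
θ_2 = arcsin 0.1090 = 6.26°.

6.3°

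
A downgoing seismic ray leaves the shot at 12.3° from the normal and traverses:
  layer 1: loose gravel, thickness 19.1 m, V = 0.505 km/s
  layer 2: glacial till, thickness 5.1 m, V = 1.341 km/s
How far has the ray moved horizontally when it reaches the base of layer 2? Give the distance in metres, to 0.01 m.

7.66 m

Apply Snell's law at each interface; in layer i the horizontal offset is hᵢ·tan θᵢ.
Layer 1: θ = 12.30°; offset = 19.1·tan 12.30° = 4.1645 m.
Layer 2: sin θ = 1.341·sin 12.3°/0.505 = 0.5657, θ = 34.45°; offset = 5.1·tan 34.45° = 3.4986 m.
Total horizontal offset = 7.6631 m.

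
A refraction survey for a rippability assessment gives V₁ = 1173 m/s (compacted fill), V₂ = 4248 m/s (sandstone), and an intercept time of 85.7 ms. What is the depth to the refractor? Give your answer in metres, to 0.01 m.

52.30 m

h = tᵢ·V₁·V₂ / (2·√(V₂²−V₁²)).
√(V₂²−V₁²) = √(4248² − 1173²) = 4082.8 m/s.
h = 0.0857 s × 1173 × 4248 / (2 × 4082.8) = 52.30 m.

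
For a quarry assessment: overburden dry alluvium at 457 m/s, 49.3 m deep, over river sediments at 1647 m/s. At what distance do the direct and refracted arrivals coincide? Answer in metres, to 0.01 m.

131.11 m

θ_c = arcsin(457/1647) = 16.11°, so cos θ_c = 0.9607 and tᵢ = 2h cos θ_c/V₁ = 0.2073 s.
At crossover x/V₁ = x/V₂ + tᵢ ⇒ x = tᵢ/(1/V₁ − 1/V₂) = 0.20728/(2.1882e-03 − 6.0716e-04) = 131.11 m.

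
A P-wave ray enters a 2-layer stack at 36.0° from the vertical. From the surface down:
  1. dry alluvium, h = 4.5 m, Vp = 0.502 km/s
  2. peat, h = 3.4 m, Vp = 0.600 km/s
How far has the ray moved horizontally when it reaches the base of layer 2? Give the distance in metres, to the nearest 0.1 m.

6.6 m

Ray parameter p = sin 36.0° / 0.502 km/s = 1.1709e+00 s/km.
Layer 1: θ = 36.00°; offset = 4.5·tan 36.00° = 3.269 m.
Layer 2: sin θ = p·0.600 = 0.7025 → θ = 44.63°; offset = 3.4·tan 44.63° = 3.356 m.
Total horizontal offset = 6.626 m.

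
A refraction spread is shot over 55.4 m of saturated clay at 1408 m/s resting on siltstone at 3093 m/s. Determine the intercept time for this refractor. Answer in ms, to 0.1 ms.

θ_c = arcsin(V₁/V₂) = arcsin(1408/3093) = 27.08°; cos θ_c = 0.8904.
tᵢ = 2h·cos θ_c / V₁ = 2·55.4·0.8904 / 1408 = 0.07007 s.

70.1 ms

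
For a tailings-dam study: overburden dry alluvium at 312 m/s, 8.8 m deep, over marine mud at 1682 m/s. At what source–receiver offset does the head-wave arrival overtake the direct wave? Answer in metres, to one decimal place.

x_cross = 2h·√((V₂+V₁)/(V₂−V₁)).
(V₂+V₁)/(V₂−V₁) = (1682+312)/(1682−312) = 1.4555; √ = 1.2064.
x_cross = 2·8.8·1.2064 = 21.23 m.

21.2 m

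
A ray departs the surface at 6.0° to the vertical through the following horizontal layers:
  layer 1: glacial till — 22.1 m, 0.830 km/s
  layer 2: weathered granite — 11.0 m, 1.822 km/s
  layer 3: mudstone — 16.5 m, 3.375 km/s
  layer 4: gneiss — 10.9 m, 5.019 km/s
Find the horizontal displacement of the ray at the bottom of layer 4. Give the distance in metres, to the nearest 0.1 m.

Ray parameter p = sin 6.0° / 0.830 km/s = 1.2594e-01 s/km.
Layer 1: θ = 6.00°; offset = 22.1·tan 6.00° = 2.323 m.
Layer 2: sin θ = p·1.822 = 0.2295 → θ = 13.27°; offset = 11.0·tan 13.27° = 2.593 m.
Layer 3: sin θ = p·3.375 = 0.4250 → θ = 25.15°; offset = 16.5·tan 25.15° = 7.748 m.
Layer 4: sin θ = p·5.019 = 0.6321 → θ = 39.20°; offset = 10.9·tan 39.20° = 8.891 m.
Σ offsets = 21.555 m.

21.6 m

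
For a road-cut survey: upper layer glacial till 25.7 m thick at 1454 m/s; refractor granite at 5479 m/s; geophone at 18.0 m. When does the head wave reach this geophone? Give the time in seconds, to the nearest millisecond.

0.037 s

t = x/V₂ + 2h·√(V₂²−V₁²)/(V₁V₂).
√(V₂²−V₁²) = √(5479²−1454²) = 5282.5 m/s; delay term = 2·25.7·5282.5/(1454·5479) = 0.03408 s.
t = 18.0/5479 + 0.03408 = 0.03737 s.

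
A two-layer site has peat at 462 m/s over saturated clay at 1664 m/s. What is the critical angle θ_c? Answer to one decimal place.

At critical incidence the refracted ray runs along the interface (θ₂ = 90°), so sin θ_c = V₁/V₂.
θ_c = arcsin(462/1664) = arcsin 0.2776 = 16.12°.

16.1°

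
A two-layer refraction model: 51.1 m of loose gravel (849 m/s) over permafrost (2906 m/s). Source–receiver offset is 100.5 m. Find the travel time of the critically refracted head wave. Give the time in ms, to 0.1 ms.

149.7 ms

θ_c = arcsin(V₁/V₂) = arcsin(849/2906) = 16.99°, cos θ_c = 0.9564.
Intercept time tᵢ = 2h cos θ_c / V₁ = 2·51.1·0.9564/849 = 0.11513 s.
t = x/V₂ + tᵢ = 100.5/2906 + 0.11513 = 0.14971 s.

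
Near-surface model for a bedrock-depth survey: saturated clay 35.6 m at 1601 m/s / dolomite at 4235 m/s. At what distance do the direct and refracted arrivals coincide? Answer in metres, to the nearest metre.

x_cross = 2h·√((V₂+V₁)/(V₂−V₁)).
(V₂+V₁)/(V₂−V₁) = (4235+1601)/(4235−1601) = 2.2156; √ = 1.4885.
x_cross = 2·35.6·1.4885 = 105.98 m.

106 m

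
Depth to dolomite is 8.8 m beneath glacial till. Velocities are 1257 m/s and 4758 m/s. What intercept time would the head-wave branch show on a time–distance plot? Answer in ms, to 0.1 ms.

13.5 ms

tᵢ = 2h·√(V₂²−V₁²)/(V₁V₂).
√(V₂²−V₁²) = √(4758²−1257²) = 4589.0 m/s.
tᵢ = 2·8.8·4589.0/(1257·4758) = 0.01350 s.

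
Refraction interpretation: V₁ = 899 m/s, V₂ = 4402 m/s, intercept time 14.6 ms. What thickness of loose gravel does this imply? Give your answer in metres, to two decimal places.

θ_c = arcsin(899/4402) = 11.78°; cos θ_c = 0.9789.
tᵢ = 2h cos θ_c/V₁ ⇒ h = tᵢ·V₁/(2 cos θ_c) = 0.0146·899/(2·0.9789) = 6.70 m.

6.70 m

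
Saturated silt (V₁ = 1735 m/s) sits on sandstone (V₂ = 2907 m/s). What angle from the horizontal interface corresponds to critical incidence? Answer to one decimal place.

53.4°

At critical incidence the refracted ray runs along the interface (θ₂ = 90°), so sin θ_c = V₁/V₂.
θ_c = arcsin(1735/2907) = arcsin 0.5968 = 36.64°.
Measured from the interface: 90° − 36.64° = 53.36°.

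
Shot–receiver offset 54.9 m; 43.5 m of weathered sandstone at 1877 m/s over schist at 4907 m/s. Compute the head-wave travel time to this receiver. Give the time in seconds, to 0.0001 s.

t = x/V₂ + 2h·√(V₂²−V₁²)/(V₁V₂).
√(V₂²−V₁²) = √(4907²−1877²) = 4533.8 m/s; delay term = 2·43.5·4533.8/(1877·4907) = 0.04283 s.
t = 54.9/4907 + 0.04283 = 0.05401 s.

0.0540 s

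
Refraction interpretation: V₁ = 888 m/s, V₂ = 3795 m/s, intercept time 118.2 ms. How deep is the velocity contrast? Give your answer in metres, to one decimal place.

54.0 m

h = tᵢ·V₁·V₂ / (2·√(V₂²−V₁²)).
√(V₂²−V₁²) = √(3795² − 888²) = 3689.6 m/s.
h = 0.1182 s × 888 × 3795 / (2 × 3689.6) = 53.98 m.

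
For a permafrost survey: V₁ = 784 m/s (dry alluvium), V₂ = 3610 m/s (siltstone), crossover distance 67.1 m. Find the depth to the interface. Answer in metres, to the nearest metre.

x_cross = 2h·√((V₂+V₁)/(V₂−V₁)) → h = x_cross / (2·√((V₂+V₁)/(V₂−V₁))).
√((V₂+V₁)/(V₂−V₁)) = √((3610+784)/(3610−784)) = 1.2469.
h = 67.1 / (2·1.2469) = 26.91 m.

27 m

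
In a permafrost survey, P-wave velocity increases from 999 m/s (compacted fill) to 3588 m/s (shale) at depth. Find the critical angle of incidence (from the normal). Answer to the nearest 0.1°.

Critical incidence: sin θ_c = V₁/V₂ = 999/3588 = 0.2784.
θ_c = arcsin 0.2784 = 16.17°.

16.2°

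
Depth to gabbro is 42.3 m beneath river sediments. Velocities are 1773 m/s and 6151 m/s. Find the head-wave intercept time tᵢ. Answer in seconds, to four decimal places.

θ_c = arcsin(V₁/V₂) = arcsin(1773/6151) = 16.75°; cos θ_c = 0.9576.
tᵢ = 2h·cos θ_c / V₁ = 2·42.3·0.9576 / 1773 = 0.04569 s.

0.0457 s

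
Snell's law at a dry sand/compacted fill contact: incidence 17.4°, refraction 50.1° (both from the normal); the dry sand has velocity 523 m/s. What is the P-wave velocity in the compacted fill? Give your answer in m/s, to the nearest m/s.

1342 m/s

sin 17.4° = 0.2990; sin 50.1° = 0.7672.
V₂ = V₁·(sin θ₂/sin θ₁) = 523·(0.7672/0.2990) = 1341.71 m/s.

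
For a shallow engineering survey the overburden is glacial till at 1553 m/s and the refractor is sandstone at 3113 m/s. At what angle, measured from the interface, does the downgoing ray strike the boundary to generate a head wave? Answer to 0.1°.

60.1°

At critical incidence the refracted ray runs along the interface (θ₂ = 90°), so sin θ_c = V₁/V₂.
θ_c = arcsin(1553/3113) = arcsin 0.4989 = 29.93°.
Measured from the interface: 90° − 29.93° = 60.07°.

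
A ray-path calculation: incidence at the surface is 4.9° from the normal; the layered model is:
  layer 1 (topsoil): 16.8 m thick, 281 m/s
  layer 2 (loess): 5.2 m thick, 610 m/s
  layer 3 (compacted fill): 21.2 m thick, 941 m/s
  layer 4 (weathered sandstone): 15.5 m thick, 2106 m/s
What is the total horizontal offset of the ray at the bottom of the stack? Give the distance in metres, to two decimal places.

21.67 m

Apply Snell's law at each interface; in layer i the horizontal offset is hᵢ·tan θᵢ.
Layer 1: θ = 4.90°; offset = 16.8·tan 4.90° = 1.4403 m.
Layer 2: sin θ = 610·sin 4.9°/281 = 0.1854, θ = 10.69°; offset = 5.2·tan 10.69° = 0.9812 m.
Layer 3: sin θ = 941·sin 4.9°/281 = 0.2860, θ = 16.62°; offset = 21.2·tan 16.62° = 6.3285 m.
Layer 4: sin θ = 2106·sin 4.9°/281 = 0.6402, θ = 39.80°; offset = 15.5·tan 39.80° = 12.9162 m.
Total horizontal offset = 21.6662 m.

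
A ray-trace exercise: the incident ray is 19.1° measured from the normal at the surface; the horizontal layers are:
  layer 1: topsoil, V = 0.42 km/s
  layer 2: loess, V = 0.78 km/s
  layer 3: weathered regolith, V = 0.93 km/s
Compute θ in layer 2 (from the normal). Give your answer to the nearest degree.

Ray parameter p = sin 19.1° / 0.42 = 7.7909e-01 s/km.
sin θ_2 = p·V_2 = 7.7909e-01 × 0.78 = 0.6077.
θ_2 = 37.42° from the vertical.

37°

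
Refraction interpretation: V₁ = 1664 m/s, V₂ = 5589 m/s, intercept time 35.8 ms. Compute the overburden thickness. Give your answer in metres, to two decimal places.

31.20 m

θ_c = arcsin(1664/5589) = 17.32°; cos θ_c = 0.9547.
tᵢ = 2h cos θ_c/V₁ ⇒ h = tᵢ·V₁/(2 cos θ_c) = 0.0358·1664/(2·0.9547) = 31.20 m.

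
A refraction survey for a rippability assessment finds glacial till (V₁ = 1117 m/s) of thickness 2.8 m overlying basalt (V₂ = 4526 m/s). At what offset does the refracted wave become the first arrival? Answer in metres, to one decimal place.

7.2 m

θ_c = arcsin(1117/4526) = 14.29°, so cos θ_c = 0.9691 and tᵢ = 2h cos θ_c/V₁ = 0.0049 s.
At crossover x/V₁ = x/V₂ + tᵢ ⇒ x = tᵢ/(1/V₁ − 1/V₂) = 0.00486/(8.9526e-04 − 2.2095e-04) = 7.20 m.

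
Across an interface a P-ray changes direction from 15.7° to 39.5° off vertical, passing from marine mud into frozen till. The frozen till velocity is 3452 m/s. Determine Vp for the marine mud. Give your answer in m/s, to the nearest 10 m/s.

Snell's law: sin 15.7°/V₁ = sin 39.5°/V₂.
V₁ = V₂·sin 15.7°/sin 39.5° = 3452 × 0.4254 = 1468.55 m/s.

1470 m/s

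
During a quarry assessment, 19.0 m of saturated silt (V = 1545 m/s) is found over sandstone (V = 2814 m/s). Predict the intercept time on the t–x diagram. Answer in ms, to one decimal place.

20.6 ms

θ_c = arcsin(V₁/V₂) = arcsin(1545/2814) = 33.30°; cos θ_c = 0.8358.
tᵢ = 2h·cos θ_c / V₁ = 2·19.0·0.8358 / 1545 = 0.02056 s.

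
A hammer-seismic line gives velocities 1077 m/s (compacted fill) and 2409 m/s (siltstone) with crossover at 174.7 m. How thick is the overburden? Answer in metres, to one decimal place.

54.0 m

h = (x_cross/2)·√((V₂−V₁)/(V₂+V₁)).
(V₂−V₁)/(V₂+V₁) = (2409−1077)/(2409+1077) = 0.3821; √ = 0.6181.
h = (174.7/2)·0.6181 = 53.99 m.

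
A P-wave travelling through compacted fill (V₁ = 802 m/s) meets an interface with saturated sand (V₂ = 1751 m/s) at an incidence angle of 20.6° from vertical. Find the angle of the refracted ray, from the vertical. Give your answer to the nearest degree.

Snell's law: sin θ₂ = (V₂/V₁)·sin θ₁ = (1751/802)·sin 20.6° = 0.7682.
θ₂ = sin⁻¹(0.7682) = 50.19° (from vertical).

50°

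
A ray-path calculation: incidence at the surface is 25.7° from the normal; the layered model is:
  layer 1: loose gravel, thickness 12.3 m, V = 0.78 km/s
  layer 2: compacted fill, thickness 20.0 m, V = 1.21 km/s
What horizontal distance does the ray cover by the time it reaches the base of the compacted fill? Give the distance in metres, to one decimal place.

Apply Snell's law at each interface; in layer i the horizontal offset is hᵢ·tan θᵢ.
Layer 1: θ = 25.70°; offset = 12.3·tan 25.70° = 5.920 m.
Layer 2: sin θ = 1.21·sin 25.7°/0.78 = 0.6727, θ = 42.28°; offset = 20.0·tan 42.28° = 18.185 m.
Total horizontal offset = 24.104 m.

24.1 m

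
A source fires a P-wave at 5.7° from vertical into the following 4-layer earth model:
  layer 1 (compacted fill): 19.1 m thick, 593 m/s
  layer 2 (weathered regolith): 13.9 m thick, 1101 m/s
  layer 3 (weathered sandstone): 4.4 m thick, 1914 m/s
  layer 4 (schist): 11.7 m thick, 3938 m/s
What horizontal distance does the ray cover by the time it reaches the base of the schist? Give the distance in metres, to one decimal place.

16.3 m

Apply Snell's law at each interface; in layer i the horizontal offset is hᵢ·tan θᵢ.
Layer 1: θ = 5.70°; offset = 19.1·tan 5.70° = 1.906 m.
Layer 2: sin θ = 1101·sin 5.7°/593 = 0.1844, θ = 10.63°; offset = 13.9·tan 10.63° = 2.608 m.
Layer 3: sin θ = 1914·sin 5.7°/593 = 0.3206, θ = 18.70°; offset = 4.4·tan 18.70° = 1.489 m.
Layer 4: sin θ = 3938·sin 5.7°/593 = 0.6596, θ = 41.27°; offset = 11.7·tan 41.27° = 10.267 m.
Σ offsets = 16.270 m.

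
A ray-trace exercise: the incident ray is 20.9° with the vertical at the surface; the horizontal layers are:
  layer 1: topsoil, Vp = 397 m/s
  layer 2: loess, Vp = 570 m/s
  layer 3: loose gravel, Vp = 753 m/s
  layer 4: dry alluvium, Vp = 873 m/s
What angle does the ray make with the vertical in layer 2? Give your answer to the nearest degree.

31°

Snell's law across each interface conserves sin θ / V, so sin θ_2 = V_2·sin θ₁/V₁.
sin θ_2 = 570 × sin 20.9° / 397 = 0.5122.
θ_2 = arcsin 0.5122 = 30.81°.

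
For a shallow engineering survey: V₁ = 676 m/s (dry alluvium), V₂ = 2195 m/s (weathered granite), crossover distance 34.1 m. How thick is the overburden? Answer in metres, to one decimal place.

h = (x_cross/2)·√((V₂−V₁)/(V₂+V₁)).
(V₂−V₁)/(V₂+V₁) = (2195−676)/(2195+676) = 0.5291; √ = 0.7274.
h = (34.1/2)·0.7274 = 12.40 m.

12.4 m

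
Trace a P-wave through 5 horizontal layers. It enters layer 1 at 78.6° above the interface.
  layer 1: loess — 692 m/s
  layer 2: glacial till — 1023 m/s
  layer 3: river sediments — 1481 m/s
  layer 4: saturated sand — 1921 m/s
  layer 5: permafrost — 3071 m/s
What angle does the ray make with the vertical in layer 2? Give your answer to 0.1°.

From the normal: θ₁ = 90° − 78.6° = 11.4°.
Snell's law across each interface conserves sin θ / V, so sin θ_2 = V_2·sin θ₁/V₁.
sin θ_2 = 1023 × sin 11.4° / 692 = 0.2922.
θ_2 = 16.99° from the vertical.

17.0°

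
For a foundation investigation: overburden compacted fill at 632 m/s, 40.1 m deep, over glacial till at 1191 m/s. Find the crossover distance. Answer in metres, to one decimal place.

144.8 m

x_cross = 2h·√((V₂+V₁)/(V₂−V₁)).
(V₂+V₁)/(V₂−V₁) = (1191+632)/(1191−632) = 3.2612; √ = 1.8059.
x_cross = 2·40.1·1.8059 = 144.83 m.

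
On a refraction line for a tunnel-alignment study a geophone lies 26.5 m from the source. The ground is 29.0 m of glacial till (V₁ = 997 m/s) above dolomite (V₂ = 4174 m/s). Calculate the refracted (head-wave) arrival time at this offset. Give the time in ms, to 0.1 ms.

θ_c = arcsin(V₁/V₂) = arcsin(997/4174) = 13.82°, cos θ_c = 0.9711.
Intercept time tᵢ = 2h cos θ_c / V₁ = 2·29.0·0.9711/997 = 0.05649 s.
t = x/V₂ + tᵢ = 26.5/4174 + 0.05649 = 0.06284 s.

62.8 ms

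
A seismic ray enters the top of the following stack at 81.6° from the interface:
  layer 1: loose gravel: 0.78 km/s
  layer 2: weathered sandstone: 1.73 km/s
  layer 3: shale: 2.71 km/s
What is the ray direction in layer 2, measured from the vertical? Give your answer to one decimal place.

From the normal: θ₁ = 90° − 81.6° = 8.4°.
Snell's law across each interface conserves sin θ / V, so sin θ_2 = V_2·sin θ₁/V₁.
sin θ_2 = 1.73 × sin 8.4° / 0.78 = 0.3240.
θ_2 = 18.91° from the vertical.

18.9°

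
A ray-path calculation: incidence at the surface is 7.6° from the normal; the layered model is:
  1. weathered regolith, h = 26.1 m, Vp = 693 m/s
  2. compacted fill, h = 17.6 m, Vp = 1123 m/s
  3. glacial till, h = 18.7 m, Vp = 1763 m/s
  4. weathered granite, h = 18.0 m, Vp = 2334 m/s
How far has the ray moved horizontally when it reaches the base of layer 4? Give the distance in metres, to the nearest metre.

23 m

p = sin θ₁/V₁ = sin 7.6°/693 = 1.9085e-04 s/m is conserved through the stack.
Layer 1: θ = 7.60°; offset = 26.1·tan 7.60° = 3.482 m.
Layer 2: sin θ = p·1123 = 0.2143 → θ = 12.38°; offset = 17.6·tan 12.38° = 3.862 m.
Layer 3: sin θ = p·1763 = 0.3365 → θ = 19.66°; offset = 18.7·tan 19.66° = 6.681 m.
Layer 4: sin θ = p·2334 = 0.4454 → θ = 26.45°; offset = 18.0·tan 26.45° = 8.955 m.
Summing the layer offsets gives 22.981 m.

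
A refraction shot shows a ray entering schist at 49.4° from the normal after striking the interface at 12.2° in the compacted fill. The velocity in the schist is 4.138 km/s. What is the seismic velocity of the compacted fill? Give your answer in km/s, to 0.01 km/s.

1.15 km/s

sin 12.2° = 0.2113; sin 49.4° = 0.7593.
V₁ = V₂·(sin θ₁/sin θ₂) = 4.138·(0.2113/0.7593) = 1.15 km/s.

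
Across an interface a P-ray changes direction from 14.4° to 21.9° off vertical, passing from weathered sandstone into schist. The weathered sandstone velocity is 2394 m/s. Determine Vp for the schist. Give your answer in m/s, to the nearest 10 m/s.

Snell's law: sin 14.4°/V₁ = sin 21.9°/V₂.
V₂ = V₁·sin 21.9°/sin 14.4° = 2394 × 1.4998 = 3590.55 m/s.

3590 m/s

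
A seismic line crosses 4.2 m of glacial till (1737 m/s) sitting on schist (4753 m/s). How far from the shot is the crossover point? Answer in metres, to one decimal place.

θ_c = arcsin(1737/4753) = 21.44°, so cos θ_c = 0.9308 and tᵢ = 2h cos θ_c/V₁ = 0.0045 s.
At crossover x/V₁ = x/V₂ + tᵢ ⇒ x = tᵢ/(1/V₁ − 1/V₂) = 0.00450/(5.7571e-04 − 2.1039e-04) = 12.32 m.

12.3 m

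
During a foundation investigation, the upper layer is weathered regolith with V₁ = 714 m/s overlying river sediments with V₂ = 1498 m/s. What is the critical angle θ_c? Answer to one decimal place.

28.5°

At critical incidence the refracted ray runs along the interface (θ₂ = 90°), so sin θ_c = V₁/V₂.
θ_c = arcsin(714/1498) = arcsin 0.4766 = 28.47°.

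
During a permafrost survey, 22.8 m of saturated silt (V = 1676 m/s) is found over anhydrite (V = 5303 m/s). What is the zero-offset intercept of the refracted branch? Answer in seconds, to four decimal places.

0.0258 s

tᵢ = 2h·√(V₂²−V₁²)/(V₁V₂).
√(V₂²−V₁²) = √(5303²−1676²) = 5031.2 m/s.
tᵢ = 2·22.8·5031.2/(1676·5303) = 0.02581 s.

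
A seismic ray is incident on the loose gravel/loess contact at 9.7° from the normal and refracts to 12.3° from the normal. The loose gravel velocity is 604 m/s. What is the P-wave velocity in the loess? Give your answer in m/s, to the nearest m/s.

764 m/s

sin 9.7° = 0.1685; sin 12.3° = 0.2130.
V₂ = V₁·(sin θ₂/sin θ₁) = 604·(0.2130/0.1685) = 763.67 m/s.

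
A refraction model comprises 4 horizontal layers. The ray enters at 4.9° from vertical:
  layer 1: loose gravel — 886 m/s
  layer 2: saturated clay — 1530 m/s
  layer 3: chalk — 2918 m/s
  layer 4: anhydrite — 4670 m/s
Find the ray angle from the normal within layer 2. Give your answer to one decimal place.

Snell's law across each interface conserves sin θ / V, so sin θ_2 = V_2·sin θ₁/V₁.
sin θ_2 = 1530 × sin 4.9° / 886 = 0.1475.
θ_2 = 8.48° from the vertical.

8.5°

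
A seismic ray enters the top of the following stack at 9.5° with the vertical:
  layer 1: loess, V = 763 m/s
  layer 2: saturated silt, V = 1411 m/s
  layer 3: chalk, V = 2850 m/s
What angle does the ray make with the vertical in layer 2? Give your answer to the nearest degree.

18°

Ray parameter p = sin 9.5° / 763 = 2.1631e-04 s/m.
sin θ_2 = p·V_2 = 2.1631e-04 × 1411 = 0.3052.
θ_2 = arcsin 0.3052 = 17.77°.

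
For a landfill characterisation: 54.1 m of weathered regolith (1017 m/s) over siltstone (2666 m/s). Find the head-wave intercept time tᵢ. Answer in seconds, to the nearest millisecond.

0.098 s

tᵢ = 2h·√(V₂²−V₁²)/(V₁V₂).
√(V₂²−V₁²) = √(2666²−1017²) = 2464.4 m/s.
tᵢ = 2·54.1·2464.4/(1017·2666) = 0.09835 s.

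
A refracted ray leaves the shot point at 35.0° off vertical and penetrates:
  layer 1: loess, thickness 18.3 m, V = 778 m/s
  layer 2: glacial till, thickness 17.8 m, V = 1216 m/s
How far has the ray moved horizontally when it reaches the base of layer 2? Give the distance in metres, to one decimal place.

48.8 m

Apply Snell's law at each interface; in layer i the horizontal offset is hᵢ·tan θᵢ.
Layer 1: θ = 35.00°; offset = 18.3·tan 35.00° = 12.814 m.
Layer 2: sin θ = 1216·sin 35.0°/778 = 0.8965, θ = 63.70°; offset = 17.8·tan 63.70° = 36.016 m.
Total horizontal offset = 48.830 m.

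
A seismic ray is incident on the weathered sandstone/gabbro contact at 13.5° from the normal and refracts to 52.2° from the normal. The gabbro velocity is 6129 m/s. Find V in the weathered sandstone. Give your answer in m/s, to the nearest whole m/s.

Snell's law: sin 13.5°/V₁ = sin 52.2°/V₂.
V₁ = V₂·sin 13.5°/sin 52.2° = 6129 × 0.2954 = 1810.77 m/s.

1811 m/s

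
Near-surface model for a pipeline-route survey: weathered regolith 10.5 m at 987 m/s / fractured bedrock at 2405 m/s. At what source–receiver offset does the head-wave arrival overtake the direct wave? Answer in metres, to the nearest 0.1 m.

32.5 m

θ_c = arcsin(987/2405) = 24.23°, so cos θ_c = 0.9119 and tᵢ = 2h cos θ_c/V₁ = 0.0194 s.
At crossover x/V₁ = x/V₂ + tᵢ ⇒ x = tᵢ/(1/V₁ − 1/V₂) = 0.01940/(1.0132e-03 − 4.1580e-04) = 32.48 m.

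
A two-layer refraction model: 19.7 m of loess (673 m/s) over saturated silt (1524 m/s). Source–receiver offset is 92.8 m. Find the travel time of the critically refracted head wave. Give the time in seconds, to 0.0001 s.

0.1134 s

θ_c = arcsin(V₁/V₂) = arcsin(673/1524) = 26.21°, cos θ_c = 0.8972.
Intercept time tᵢ = 2h cos θ_c / V₁ = 2·19.7·0.8972/673 = 0.05253 s.
t = x/V₂ + tᵢ = 92.8/1524 + 0.05253 = 0.11342 s.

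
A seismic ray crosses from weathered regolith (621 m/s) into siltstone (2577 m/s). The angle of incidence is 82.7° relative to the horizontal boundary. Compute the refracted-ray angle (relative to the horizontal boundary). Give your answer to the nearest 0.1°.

Angle from the normal: 90° − 82.7° = 7.3°.
sin θ₁/V₁ = sin θ₂/V₂ ⇒ sin θ₂ = 2577·sin 7.3°/621 = 2577·0.1271/621 = 0.5273.
θ₂ = sin⁻¹(0.5273) = 31.82° (from vertical).
From the interface: 90° − 31.82° = 58.18°.

58.2°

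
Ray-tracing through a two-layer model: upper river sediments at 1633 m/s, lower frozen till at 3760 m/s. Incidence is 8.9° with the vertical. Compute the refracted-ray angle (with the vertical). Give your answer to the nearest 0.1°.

Snell's law: sin θ₂ = (V₂/V₁)·sin θ₁ = (3760/1633)·sin 8.9° = 0.3562.
θ₂ = sin⁻¹(0.3562) = 20.87° (from vertical).

20.9°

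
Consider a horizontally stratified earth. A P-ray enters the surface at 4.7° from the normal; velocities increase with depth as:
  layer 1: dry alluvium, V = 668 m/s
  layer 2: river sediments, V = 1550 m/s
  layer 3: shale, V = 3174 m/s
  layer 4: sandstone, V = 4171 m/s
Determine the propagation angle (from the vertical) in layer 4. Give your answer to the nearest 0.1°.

Snell's law across each interface conserves sin θ / V, so sin θ_4 = V_4·sin θ₁/V₁.
sin θ_4 = 4171 × sin 4.7° / 668 = 0.5116.
θ_4 = arcsin 0.5116 = 30.77°.

30.8°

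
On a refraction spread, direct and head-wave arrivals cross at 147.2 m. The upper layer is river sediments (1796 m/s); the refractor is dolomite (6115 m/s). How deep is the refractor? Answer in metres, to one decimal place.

h = (x_cross/2)·√((V₂−V₁)/(V₂+V₁)).
(V₂−V₁)/(V₂+V₁) = (6115−1796)/(6115+1796) = 0.5459; √ = 0.7389.
h = (147.2/2)·0.7389 = 54.38 m.

54.4 m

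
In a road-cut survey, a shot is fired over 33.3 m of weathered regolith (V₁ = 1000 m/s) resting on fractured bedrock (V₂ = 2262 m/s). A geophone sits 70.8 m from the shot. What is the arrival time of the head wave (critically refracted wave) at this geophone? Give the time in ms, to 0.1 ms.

θ_c = arcsin(V₁/V₂) = arcsin(1000/2262) = 26.24°, cos θ_c = 0.8970.
Intercept time tᵢ = 2h cos θ_c / V₁ = 2·33.3·0.8970/1000 = 0.05974 s.
t = x/V₂ + tᵢ = 70.8/2262 + 0.05974 = 0.09104 s.

91.0 ms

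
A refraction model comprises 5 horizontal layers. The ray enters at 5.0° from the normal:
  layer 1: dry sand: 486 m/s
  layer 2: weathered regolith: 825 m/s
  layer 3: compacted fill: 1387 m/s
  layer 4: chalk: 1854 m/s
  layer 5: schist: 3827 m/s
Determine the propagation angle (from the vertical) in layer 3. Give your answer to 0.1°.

Snell's law across each interface conserves sin θ / V, so sin θ_3 = V_3·sin θ₁/V₁.
sin θ_3 = 1387 × sin 5.0° / 486 = 0.2487.
θ_3 = 14.40° from the vertical.

14.4°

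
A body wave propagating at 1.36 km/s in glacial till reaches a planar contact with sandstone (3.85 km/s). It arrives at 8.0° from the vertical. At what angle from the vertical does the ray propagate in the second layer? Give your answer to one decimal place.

23.2°

Snell's law: sin θ₂ = (V₂/V₁)·sin θ₁ = (3.85/1.36)·sin 8.0° = 0.3940.
θ₂ = sin⁻¹(0.3940) = 23.20° (from vertical).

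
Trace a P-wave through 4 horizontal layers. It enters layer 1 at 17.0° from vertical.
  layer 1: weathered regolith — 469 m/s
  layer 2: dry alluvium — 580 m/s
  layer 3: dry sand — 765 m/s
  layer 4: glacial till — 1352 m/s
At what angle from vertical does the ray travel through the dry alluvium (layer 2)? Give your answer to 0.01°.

21.20°

Ray parameter p = sin 17.0° / 469 = 6.2339e-04 s/m.
sin θ_2 = p·V_2 = 6.2339e-04 × 580 = 0.3616.
θ_2 = arcsin 0.3616 = 21.20°.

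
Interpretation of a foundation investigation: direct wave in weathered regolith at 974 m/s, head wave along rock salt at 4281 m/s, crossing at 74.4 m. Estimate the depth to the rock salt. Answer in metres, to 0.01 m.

x_cross = 2h·√((V₂+V₁)/(V₂−V₁)) → h = x_cross / (2·√((V₂+V₁)/(V₂−V₁))).
√((V₂+V₁)/(V₂−V₁)) = √((4281+974)/(4281−974)) = 1.2606.
h = 74.4 / (2·1.2606) = 29.51 m.

29.51 m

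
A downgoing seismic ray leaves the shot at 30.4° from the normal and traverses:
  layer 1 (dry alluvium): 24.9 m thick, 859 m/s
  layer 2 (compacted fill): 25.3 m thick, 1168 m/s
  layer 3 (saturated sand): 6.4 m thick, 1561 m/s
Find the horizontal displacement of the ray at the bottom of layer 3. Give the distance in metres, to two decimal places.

Apply Snell's law at each interface; in layer i the horizontal offset is hᵢ·tan θᵢ.
Layer 1: θ = 30.40°; offset = 24.9·tan 30.40° = 14.6087 m.
Layer 2: sin θ = 1168·sin 30.4°/859 = 0.6881, θ = 43.48°; offset = 25.3·tan 43.48° = 23.9896 m.
Layer 3: sin θ = 1561·sin 30.4°/859 = 0.9196, θ = 66.86°; offset = 6.4·tan 66.86° = 14.9790 m.
Total horizontal offset = 53.5773 m.

53.58 m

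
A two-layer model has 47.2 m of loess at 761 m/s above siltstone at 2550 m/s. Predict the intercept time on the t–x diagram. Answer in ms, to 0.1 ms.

θ_c = arcsin(V₁/V₂) = arcsin(761/2550) = 17.36°; cos θ_c = 0.9544.
tᵢ = 2h·cos θ_c / V₁ = 2·47.2·0.9544 / 761 = 0.11839 s.

118.4 ms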